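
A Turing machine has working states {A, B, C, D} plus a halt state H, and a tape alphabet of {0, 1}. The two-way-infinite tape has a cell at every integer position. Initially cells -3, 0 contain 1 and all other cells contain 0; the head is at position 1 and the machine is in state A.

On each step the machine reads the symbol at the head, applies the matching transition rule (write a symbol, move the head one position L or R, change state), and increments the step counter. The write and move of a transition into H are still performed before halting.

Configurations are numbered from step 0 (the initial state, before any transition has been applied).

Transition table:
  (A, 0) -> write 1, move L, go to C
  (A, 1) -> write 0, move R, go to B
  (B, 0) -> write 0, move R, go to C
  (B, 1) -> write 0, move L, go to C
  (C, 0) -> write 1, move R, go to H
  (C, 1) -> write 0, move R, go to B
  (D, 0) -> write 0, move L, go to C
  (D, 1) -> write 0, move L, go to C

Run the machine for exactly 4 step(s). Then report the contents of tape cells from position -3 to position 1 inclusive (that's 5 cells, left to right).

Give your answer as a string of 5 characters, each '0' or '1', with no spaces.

Step 1: in state A at pos 1, read 0 -> (A,0)->write 1,move L,goto C. Now: state=C, head=0, tape[-4..2]=0100110 (head:     ^)
Step 2: in state C at pos 0, read 1 -> (C,1)->write 0,move R,goto B. Now: state=B, head=1, tape[-4..2]=0100010 (head:      ^)
Step 3: in state B at pos 1, read 1 -> (B,1)->write 0,move L,goto C. Now: state=C, head=0, tape[-4..2]=0100000 (head:     ^)
Step 4: in state C at pos 0, read 0 -> (C,0)->write 1,move R,goto H. Now: state=H, head=1, tape[-4..2]=0100100 (head:      ^)

Answer: 10010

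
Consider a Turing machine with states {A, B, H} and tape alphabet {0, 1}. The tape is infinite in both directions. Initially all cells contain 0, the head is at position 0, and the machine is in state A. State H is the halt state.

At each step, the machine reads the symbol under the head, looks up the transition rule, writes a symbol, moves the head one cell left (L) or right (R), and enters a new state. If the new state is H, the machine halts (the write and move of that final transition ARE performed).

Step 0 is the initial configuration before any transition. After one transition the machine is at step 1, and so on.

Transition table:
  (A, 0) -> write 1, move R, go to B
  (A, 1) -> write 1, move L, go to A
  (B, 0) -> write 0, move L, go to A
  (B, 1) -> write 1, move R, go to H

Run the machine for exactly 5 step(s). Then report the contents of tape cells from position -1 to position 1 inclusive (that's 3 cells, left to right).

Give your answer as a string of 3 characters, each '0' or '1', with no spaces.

Answer: 110

Derivation:
Step 1: in state A at pos 0, read 0 -> (A,0)->write 1,move R,goto B. Now: state=B, head=1, tape[-1..2]=0100 (head:   ^)
Step 2: in state B at pos 1, read 0 -> (B,0)->write 0,move L,goto A. Now: state=A, head=0, tape[-1..2]=0100 (head:  ^)
Step 3: in state A at pos 0, read 1 -> (A,1)->write 1,move L,goto A. Now: state=A, head=-1, tape[-2..2]=00100 (head:  ^)
Step 4: in state A at pos -1, read 0 -> (A,0)->write 1,move R,goto B. Now: state=B, head=0, tape[-2..2]=01100 (head:   ^)
Step 5: in state B at pos 0, read 1 -> (B,1)->write 1,move R,goto H. Now: state=H, head=1, tape[-2..2]=01100 (head:    ^)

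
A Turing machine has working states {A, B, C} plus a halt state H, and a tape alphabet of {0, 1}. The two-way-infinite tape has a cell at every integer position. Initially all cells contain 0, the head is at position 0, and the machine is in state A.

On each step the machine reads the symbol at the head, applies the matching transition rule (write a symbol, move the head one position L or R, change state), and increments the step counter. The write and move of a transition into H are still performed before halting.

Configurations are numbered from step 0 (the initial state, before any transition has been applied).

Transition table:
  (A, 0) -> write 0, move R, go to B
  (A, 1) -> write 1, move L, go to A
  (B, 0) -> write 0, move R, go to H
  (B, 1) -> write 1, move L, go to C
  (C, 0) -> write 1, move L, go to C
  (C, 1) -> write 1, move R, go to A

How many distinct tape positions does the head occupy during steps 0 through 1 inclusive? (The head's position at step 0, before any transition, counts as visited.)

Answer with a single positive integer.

Step 1: in state A at pos 0, read 0 -> (A,0)->write 0,move R,goto B. Now: state=B, head=1, tape[-1..2]=0000 (head:   ^)
Head positions at steps 0..1: starting at 0, distinct positions visited = {0, 1} -> 2 position(s)

Answer: 2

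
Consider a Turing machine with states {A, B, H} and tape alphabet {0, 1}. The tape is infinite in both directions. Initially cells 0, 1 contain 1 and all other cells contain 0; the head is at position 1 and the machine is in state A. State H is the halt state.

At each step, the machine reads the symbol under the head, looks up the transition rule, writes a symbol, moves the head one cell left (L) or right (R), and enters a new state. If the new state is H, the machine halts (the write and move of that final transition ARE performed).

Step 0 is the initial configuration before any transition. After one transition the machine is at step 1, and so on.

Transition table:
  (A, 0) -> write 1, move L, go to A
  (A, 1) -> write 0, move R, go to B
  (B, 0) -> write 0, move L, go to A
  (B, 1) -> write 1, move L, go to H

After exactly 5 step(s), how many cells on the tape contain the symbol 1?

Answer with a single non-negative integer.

Step 1: in state A at pos 1, read 1 -> (A,1)->write 0,move R,goto B. Now: state=B, head=2, tape[-1..3]=01000 (head:    ^)
Step 2: in state B at pos 2, read 0 -> (B,0)->write 0,move L,goto A. Now: state=A, head=1, tape[-1..3]=01000 (head:   ^)
Step 3: in state A at pos 1, read 0 -> (A,0)->write 1,move L,goto A. Now: state=A, head=0, tape[-1..3]=01100 (head:  ^)
Step 4: in state A at pos 0, read 1 -> (A,1)->write 0,move R,goto B. Now: state=B, head=1, tape[-1..3]=00100 (head:   ^)
Step 5: in state B at pos 1, read 1 -> (B,1)->write 1,move L,goto H. Now: state=H, head=0, tape[-1..3]=00100 (head:  ^)
Cells containing 1 after step 5: {1} -> 1 cell(s)

Answer: 1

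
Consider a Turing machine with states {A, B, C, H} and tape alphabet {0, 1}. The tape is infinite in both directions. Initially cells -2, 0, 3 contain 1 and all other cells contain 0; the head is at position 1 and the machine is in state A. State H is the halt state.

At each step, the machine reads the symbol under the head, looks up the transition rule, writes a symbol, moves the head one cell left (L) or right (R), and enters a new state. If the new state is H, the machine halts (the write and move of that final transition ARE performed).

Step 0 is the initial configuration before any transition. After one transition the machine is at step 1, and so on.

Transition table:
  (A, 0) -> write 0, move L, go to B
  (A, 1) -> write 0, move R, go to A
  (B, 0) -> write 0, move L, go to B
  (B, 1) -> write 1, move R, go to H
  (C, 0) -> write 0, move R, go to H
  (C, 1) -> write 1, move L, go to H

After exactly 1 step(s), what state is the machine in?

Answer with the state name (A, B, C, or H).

Step 1: in state A at pos 1, read 0 -> (A,0)->write 0,move L,goto B. Now: state=B, head=0, tape[-3..4]=01010010 (head:    ^)

Answer: B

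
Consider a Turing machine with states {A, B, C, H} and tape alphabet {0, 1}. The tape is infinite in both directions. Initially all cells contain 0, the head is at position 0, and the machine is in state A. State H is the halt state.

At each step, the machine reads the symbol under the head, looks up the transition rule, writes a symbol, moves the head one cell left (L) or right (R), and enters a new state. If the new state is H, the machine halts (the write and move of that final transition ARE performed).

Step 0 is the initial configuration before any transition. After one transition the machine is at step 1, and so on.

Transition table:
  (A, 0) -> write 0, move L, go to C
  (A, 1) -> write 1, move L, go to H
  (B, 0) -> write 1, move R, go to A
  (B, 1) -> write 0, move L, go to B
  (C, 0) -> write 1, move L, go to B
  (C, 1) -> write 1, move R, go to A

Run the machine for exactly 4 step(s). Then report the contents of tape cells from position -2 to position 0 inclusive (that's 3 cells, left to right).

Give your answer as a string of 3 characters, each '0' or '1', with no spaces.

Step 1: in state A at pos 0, read 0 -> (A,0)->write 0,move L,goto C. Now: state=C, head=-1, tape[-2..1]=0000 (head:  ^)
Step 2: in state C at pos -1, read 0 -> (C,0)->write 1,move L,goto B. Now: state=B, head=-2, tape[-3..1]=00100 (head:  ^)
Step 3: in state B at pos -2, read 0 -> (B,0)->write 1,move R,goto A. Now: state=A, head=-1, tape[-3..1]=01100 (head:   ^)
Step 4: in state A at pos -1, read 1 -> (A,1)->write 1,move L,goto H. Now: state=H, head=-2, tape[-3..1]=01100 (head:  ^)

Answer: 110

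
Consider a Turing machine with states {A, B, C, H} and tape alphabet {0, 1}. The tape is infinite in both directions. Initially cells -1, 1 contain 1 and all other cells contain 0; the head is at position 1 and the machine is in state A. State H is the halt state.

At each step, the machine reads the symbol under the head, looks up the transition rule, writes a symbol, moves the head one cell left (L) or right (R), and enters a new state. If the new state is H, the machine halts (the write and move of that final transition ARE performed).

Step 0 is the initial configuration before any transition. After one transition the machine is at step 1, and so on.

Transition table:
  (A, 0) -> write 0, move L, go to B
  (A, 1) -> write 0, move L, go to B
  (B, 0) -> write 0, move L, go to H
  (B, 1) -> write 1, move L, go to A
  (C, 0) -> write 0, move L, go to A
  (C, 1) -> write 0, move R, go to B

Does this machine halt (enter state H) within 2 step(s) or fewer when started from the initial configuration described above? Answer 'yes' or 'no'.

Step 1: in state A at pos 1, read 1 -> (A,1)->write 0,move L,goto B. Now: state=B, head=0, tape[-2..2]=01000 (head:   ^)
Step 2: in state B at pos 0, read 0 -> (B,0)->write 0,move L,goto H. Now: state=H, head=-1, tape[-2..2]=01000 (head:  ^)
State H reached at step 2; 2 <= 2 -> yes

Answer: yes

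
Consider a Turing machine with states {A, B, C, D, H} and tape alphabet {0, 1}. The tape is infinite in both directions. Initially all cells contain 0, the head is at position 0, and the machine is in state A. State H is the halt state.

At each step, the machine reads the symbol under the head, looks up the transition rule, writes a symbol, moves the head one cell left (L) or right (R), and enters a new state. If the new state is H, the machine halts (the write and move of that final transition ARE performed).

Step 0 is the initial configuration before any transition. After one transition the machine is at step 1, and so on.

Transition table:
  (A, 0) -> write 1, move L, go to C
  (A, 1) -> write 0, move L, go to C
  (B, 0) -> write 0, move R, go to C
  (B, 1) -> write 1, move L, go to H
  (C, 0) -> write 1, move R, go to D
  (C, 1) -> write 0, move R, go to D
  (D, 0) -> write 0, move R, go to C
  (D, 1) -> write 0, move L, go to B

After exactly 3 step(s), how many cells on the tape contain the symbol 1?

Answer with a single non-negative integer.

Step 1: in state A at pos 0, read 0 -> (A,0)->write 1,move L,goto C. Now: state=C, head=-1, tape[-2..1]=0010 (head:  ^)
Step 2: in state C at pos -1, read 0 -> (C,0)->write 1,move R,goto D. Now: state=D, head=0, tape[-2..1]=0110 (head:   ^)
Step 3: in state D at pos 0, read 1 -> (D,1)->write 0,move L,goto B. Now: state=B, head=-1, tape[-2..1]=0100 (head:  ^)
Cells containing 1 after step 3: {-1} -> 1 cell(s)

Answer: 1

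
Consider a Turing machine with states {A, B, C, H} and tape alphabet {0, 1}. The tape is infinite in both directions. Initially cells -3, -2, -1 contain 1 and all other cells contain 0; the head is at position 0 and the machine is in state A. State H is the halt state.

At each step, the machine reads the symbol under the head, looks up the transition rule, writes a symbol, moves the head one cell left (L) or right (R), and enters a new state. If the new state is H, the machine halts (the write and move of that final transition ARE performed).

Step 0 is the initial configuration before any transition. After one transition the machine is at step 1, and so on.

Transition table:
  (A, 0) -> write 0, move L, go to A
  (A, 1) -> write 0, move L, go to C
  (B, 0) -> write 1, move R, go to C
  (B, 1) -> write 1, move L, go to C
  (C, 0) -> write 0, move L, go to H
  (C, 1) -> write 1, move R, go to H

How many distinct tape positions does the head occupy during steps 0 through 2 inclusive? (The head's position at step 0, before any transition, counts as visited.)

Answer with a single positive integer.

Answer: 3

Derivation:
Step 1: in state A at pos 0, read 0 -> (A,0)->write 0,move L,goto A. Now: state=A, head=-1, tape[-4..1]=011100 (head:    ^)
Step 2: in state A at pos -1, read 1 -> (A,1)->write 0,move L,goto C. Now: state=C, head=-2, tape[-4..1]=011000 (head:   ^)
Head positions at steps 0..2: starting at 0, distinct positions visited = {-2, -1, 0} -> 3 position(s)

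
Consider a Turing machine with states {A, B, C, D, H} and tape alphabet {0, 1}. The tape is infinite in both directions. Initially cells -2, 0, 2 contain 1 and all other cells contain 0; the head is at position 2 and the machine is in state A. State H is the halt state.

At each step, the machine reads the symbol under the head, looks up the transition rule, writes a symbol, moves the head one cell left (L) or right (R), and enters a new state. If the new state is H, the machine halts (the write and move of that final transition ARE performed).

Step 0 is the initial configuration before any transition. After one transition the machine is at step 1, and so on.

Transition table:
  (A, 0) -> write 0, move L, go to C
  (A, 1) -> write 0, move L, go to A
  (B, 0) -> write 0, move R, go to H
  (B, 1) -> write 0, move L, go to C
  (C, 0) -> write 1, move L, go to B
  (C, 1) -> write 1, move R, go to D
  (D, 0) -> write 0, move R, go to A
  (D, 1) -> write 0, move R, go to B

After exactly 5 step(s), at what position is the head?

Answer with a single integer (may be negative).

Step 1: in state A at pos 2, read 1 -> (A,1)->write 0,move L,goto A. Now: state=A, head=1, tape[-3..3]=0101000 (head:     ^)
Step 2: in state A at pos 1, read 0 -> (A,0)->write 0,move L,goto C. Now: state=C, head=0, tape[-3..3]=0101000 (head:    ^)
Step 3: in state C at pos 0, read 1 -> (C,1)->write 1,move R,goto D. Now: state=D, head=1, tape[-3..3]=0101000 (head:     ^)
Step 4: in state D at pos 1, read 0 -> (D,0)->write 0,move R,goto A. Now: state=A, head=2, tape[-3..3]=0101000 (head:      ^)
Step 5: in state A at pos 2, read 0 -> (A,0)->write 0,move L,goto C. Now: state=C, head=1, tape[-3..3]=0101000 (head:     ^)

Answer: 1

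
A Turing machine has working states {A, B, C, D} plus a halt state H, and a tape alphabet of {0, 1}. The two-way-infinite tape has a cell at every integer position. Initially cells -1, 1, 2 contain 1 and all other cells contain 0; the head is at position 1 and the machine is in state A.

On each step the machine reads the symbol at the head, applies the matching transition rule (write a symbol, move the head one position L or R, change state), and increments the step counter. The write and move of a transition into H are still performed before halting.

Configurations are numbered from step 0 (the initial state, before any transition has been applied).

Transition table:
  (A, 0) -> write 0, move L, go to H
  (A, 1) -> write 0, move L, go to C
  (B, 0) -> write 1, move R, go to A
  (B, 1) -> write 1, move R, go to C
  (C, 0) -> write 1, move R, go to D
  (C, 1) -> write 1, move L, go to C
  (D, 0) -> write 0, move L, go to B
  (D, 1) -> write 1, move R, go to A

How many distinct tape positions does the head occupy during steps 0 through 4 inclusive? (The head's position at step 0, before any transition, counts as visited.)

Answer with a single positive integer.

Step 1: in state A at pos 1, read 1 -> (A,1)->write 0,move L,goto C. Now: state=C, head=0, tape[-2..3]=010010 (head:   ^)
Step 2: in state C at pos 0, read 0 -> (C,0)->write 1,move R,goto D. Now: state=D, head=1, tape[-2..3]=011010 (head:    ^)
Step 3: in state D at pos 1, read 0 -> (D,0)->write 0,move L,goto B. Now: state=B, head=0, tape[-2..3]=011010 (head:   ^)
Step 4: in state B at pos 0, read 1 -> (B,1)->write 1,move R,goto C. Now: state=C, head=1, tape[-2..3]=011010 (head:    ^)
Head positions at steps 0..4: starting at 1, distinct positions visited = {0, 1} -> 2 position(s)

Answer: 2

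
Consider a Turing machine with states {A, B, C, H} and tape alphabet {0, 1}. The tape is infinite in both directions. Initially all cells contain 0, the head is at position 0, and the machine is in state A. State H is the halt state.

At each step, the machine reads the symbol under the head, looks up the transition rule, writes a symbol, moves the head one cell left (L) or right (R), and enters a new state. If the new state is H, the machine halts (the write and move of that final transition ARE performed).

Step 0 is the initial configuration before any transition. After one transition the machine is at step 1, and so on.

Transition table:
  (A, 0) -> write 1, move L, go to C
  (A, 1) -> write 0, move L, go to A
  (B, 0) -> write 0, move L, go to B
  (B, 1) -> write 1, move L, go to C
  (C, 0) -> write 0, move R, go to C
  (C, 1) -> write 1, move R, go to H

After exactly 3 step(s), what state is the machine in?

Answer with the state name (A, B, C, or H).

Answer: H

Derivation:
Step 1: in state A at pos 0, read 0 -> (A,0)->write 1,move L,goto C. Now: state=C, head=-1, tape[-2..1]=0010 (head:  ^)
Step 2: in state C at pos -1, read 0 -> (C,0)->write 0,move R,goto C. Now: state=C, head=0, tape[-2..1]=0010 (head:   ^)
Step 3: in state C at pos 0, read 1 -> (C,1)->write 1,move R,goto H. Now: state=H, head=1, tape[-2..2]=00100 (head:    ^)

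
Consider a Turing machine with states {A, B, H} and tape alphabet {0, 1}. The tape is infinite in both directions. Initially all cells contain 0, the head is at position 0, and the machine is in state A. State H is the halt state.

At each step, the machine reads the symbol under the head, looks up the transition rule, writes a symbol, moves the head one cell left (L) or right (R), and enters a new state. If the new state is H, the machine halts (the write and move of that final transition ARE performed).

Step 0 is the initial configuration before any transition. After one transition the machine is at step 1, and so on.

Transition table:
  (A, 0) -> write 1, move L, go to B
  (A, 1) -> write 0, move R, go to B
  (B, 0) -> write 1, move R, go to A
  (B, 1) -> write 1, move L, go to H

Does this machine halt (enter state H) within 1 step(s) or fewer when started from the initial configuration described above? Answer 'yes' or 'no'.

Answer: no

Derivation:
Step 1: in state A at pos 0, read 0 -> (A,0)->write 1,move L,goto B. Now: state=B, head=-1, tape[-2..1]=0010 (head:  ^)
After 1 step(s): state = B (not H) -> not halted within 1 -> no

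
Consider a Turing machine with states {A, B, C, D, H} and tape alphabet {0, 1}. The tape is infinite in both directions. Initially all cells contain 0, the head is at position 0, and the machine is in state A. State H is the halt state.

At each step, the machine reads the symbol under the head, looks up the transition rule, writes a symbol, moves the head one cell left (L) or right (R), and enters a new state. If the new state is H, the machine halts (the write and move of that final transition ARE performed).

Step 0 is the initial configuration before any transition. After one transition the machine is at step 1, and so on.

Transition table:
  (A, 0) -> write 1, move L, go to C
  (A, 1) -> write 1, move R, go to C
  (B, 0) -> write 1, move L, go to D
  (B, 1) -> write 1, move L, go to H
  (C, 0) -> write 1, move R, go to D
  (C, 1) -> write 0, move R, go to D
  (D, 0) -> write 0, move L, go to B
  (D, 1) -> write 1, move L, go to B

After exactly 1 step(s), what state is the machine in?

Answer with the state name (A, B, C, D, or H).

Step 1: in state A at pos 0, read 0 -> (A,0)->write 1,move L,goto C. Now: state=C, head=-1, tape[-2..1]=0010 (head:  ^)

Answer: C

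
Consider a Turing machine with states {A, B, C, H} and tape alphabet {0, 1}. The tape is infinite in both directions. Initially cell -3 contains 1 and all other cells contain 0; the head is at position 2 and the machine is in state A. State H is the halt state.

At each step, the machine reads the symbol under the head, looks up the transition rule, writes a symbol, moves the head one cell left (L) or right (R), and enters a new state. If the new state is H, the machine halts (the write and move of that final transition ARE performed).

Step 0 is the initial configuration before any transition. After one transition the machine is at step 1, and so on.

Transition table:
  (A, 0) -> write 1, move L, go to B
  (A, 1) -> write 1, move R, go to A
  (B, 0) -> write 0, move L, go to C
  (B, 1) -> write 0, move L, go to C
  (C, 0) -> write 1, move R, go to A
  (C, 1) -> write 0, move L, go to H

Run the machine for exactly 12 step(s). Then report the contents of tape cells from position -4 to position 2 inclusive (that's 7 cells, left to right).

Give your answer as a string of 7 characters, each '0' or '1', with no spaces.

Answer: 0001111

Derivation:
Step 1: in state A at pos 2, read 0 -> (A,0)->write 1,move L,goto B. Now: state=B, head=1, tape[-4..3]=01000010 (head:      ^)
Step 2: in state B at pos 1, read 0 -> (B,0)->write 0,move L,goto C. Now: state=C, head=0, tape[-4..3]=01000010 (head:     ^)
Step 3: in state C at pos 0, read 0 -> (C,0)->write 1,move R,goto A. Now: state=A, head=1, tape[-4..3]=01001010 (head:      ^)
Step 4: in state A at pos 1, read 0 -> (A,0)->write 1,move L,goto B. Now: state=B, head=0, tape[-4..3]=01001110 (head:     ^)
Step 5: in state B at pos 0, read 1 -> (B,1)->write 0,move L,goto C. Now: state=C, head=-1, tape[-4..3]=01000110 (head:    ^)
Step 6: in state C at pos -1, read 0 -> (C,0)->write 1,move R,goto A. Now: state=A, head=0, tape[-4..3]=01010110 (head:     ^)
Step 7: in state A at pos 0, read 0 -> (A,0)->write 1,move L,goto B. Now: state=B, head=-1, tape[-4..3]=01011110 (head:    ^)
Step 8: in state B at pos -1, read 1 -> (B,1)->write 0,move L,goto C. Now: state=C, head=-2, tape[-4..3]=01001110 (head:   ^)
Step 9: in state C at pos -2, read 0 -> (C,0)->write 1,move R,goto A. Now: state=A, head=-1, tape[-4..3]=01101110 (head:    ^)
Step 10: in state A at pos -1, read 0 -> (A,0)->write 1,move L,goto B. Now: state=B, head=-2, tape[-4..3]=01111110 (head:   ^)
Step 11: in state B at pos -2, read 1 -> (B,1)->write 0,move L,goto C. Now: state=C, head=-3, tape[-4..3]=01011110 (head:  ^)
Step 12: in state C at pos -3, read 1 -> (C,1)->write 0,move L,goto H. Now: state=H, head=-4, tape[-5..3]=000011110 (head:  ^)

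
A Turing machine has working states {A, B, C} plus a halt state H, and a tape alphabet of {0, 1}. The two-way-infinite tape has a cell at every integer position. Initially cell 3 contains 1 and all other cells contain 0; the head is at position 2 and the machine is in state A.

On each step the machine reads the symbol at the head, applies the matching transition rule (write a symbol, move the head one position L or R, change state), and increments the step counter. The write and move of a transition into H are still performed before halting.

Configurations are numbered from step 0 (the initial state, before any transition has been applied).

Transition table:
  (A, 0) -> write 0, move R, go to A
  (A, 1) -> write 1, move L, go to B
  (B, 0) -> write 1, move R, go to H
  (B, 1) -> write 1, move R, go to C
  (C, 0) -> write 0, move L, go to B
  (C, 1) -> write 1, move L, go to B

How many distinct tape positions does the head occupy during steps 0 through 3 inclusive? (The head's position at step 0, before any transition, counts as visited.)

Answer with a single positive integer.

Answer: 2

Derivation:
Step 1: in state A at pos 2, read 0 -> (A,0)->write 0,move R,goto A. Now: state=A, head=3, tape[1..4]=0010 (head:   ^)
Step 2: in state A at pos 3, read 1 -> (A,1)->write 1,move L,goto B. Now: state=B, head=2, tape[1..4]=0010 (head:  ^)
Step 3: in state B at pos 2, read 0 -> (B,0)->write 1,move R,goto H. Now: state=H, head=3, tape[1..4]=0110 (head:   ^)
Head positions at steps 0..3: starting at 2, distinct positions visited = {2, 3} -> 2 position(s)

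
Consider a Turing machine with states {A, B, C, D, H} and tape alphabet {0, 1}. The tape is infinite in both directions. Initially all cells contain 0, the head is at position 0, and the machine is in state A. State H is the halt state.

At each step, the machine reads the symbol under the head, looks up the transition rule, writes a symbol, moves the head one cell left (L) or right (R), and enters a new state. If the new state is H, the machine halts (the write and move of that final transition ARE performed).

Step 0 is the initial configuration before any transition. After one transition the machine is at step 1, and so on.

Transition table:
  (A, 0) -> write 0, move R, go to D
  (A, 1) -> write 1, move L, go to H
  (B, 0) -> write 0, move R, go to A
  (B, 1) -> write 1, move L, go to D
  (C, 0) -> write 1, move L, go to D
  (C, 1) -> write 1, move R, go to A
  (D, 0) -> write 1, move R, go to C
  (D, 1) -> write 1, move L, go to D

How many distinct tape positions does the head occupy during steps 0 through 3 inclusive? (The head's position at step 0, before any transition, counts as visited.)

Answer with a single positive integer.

Answer: 3

Derivation:
Step 1: in state A at pos 0, read 0 -> (A,0)->write 0,move R,goto D. Now: state=D, head=1, tape[-1..2]=0000 (head:   ^)
Step 2: in state D at pos 1, read 0 -> (D,0)->write 1,move R,goto C. Now: state=C, head=2, tape[-1..3]=00100 (head:    ^)
Step 3: in state C at pos 2, read 0 -> (C,0)->write 1,move L,goto D. Now: state=D, head=1, tape[-1..3]=00110 (head:   ^)
Head positions at steps 0..3: starting at 0, distinct positions visited = {0, 1, 2} -> 3 position(s)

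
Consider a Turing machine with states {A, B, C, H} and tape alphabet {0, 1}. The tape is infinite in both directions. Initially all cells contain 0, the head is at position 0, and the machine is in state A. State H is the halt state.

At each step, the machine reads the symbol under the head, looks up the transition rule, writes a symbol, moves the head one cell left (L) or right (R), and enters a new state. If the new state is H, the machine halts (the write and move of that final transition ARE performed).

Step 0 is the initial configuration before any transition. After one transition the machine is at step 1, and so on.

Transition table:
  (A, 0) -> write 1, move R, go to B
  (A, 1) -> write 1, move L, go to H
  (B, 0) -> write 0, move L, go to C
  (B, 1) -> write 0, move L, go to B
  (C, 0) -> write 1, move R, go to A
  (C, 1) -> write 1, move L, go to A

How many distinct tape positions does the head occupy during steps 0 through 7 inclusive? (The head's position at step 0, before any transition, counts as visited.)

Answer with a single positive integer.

Answer: 5

Derivation:
Step 1: in state A at pos 0, read 0 -> (A,0)->write 1,move R,goto B. Now: state=B, head=1, tape[-1..2]=0100 (head:   ^)
Step 2: in state B at pos 1, read 0 -> (B,0)->write 0,move L,goto C. Now: state=C, head=0, tape[-1..2]=0100 (head:  ^)
Step 3: in state C at pos 0, read 1 -> (C,1)->write 1,move L,goto A. Now: state=A, head=-1, tape[-2..2]=00100 (head:  ^)
Step 4: in state A at pos -1, read 0 -> (A,0)->write 1,move R,goto B. Now: state=B, head=0, tape[-2..2]=01100 (head:   ^)
Step 5: in state B at pos 0, read 1 -> (B,1)->write 0,move L,goto B. Now: state=B, head=-1, tape[-2..2]=01000 (head:  ^)
Step 6: in state B at pos -1, read 1 -> (B,1)->write 0,move L,goto B. Now: state=B, head=-2, tape[-3..2]=000000 (head:  ^)
Step 7: in state B at pos -2, read 0 -> (B,0)->write 0,move L,goto C. Now: state=C, head=-3, tape[-4..2]=0000000 (head:  ^)
Head positions at steps 0..7: starting at 0, distinct positions visited = {-3, -2, -1, 0, 1} -> 5 position(s)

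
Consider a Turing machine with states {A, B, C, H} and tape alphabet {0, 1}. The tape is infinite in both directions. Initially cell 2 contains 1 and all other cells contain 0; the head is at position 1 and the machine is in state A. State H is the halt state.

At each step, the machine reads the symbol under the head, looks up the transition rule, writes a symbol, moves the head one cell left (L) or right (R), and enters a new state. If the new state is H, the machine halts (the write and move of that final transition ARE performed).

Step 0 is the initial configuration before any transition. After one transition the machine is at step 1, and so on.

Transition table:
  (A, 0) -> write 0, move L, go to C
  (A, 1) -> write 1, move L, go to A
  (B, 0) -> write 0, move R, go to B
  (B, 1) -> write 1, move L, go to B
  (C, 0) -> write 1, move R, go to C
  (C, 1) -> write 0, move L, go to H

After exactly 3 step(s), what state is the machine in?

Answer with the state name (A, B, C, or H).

Step 1: in state A at pos 1, read 0 -> (A,0)->write 0,move L,goto C. Now: state=C, head=0, tape[-1..3]=00010 (head:  ^)
Step 2: in state C at pos 0, read 0 -> (C,0)->write 1,move R,goto C. Now: state=C, head=1, tape[-1..3]=01010 (head:   ^)
Step 3: in state C at pos 1, read 0 -> (C,0)->write 1,move R,goto C. Now: state=C, head=2, tape[-1..3]=01110 (head:    ^)

Answer: C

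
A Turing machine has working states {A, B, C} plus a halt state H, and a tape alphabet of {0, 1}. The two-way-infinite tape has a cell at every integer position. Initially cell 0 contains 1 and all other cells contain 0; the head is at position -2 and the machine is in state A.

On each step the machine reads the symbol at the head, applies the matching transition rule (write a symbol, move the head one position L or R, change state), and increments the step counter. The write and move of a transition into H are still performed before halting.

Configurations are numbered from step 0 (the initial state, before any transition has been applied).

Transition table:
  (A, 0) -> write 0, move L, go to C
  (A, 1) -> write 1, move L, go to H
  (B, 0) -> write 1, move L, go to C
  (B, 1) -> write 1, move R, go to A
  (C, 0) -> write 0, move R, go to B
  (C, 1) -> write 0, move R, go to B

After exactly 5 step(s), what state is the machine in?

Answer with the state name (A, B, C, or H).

Answer: A

Derivation:
Step 1: in state A at pos -2, read 0 -> (A,0)->write 0,move L,goto C. Now: state=C, head=-3, tape[-4..1]=000010 (head:  ^)
Step 2: in state C at pos -3, read 0 -> (C,0)->write 0,move R,goto B. Now: state=B, head=-2, tape[-4..1]=000010 (head:   ^)
Step 3: in state B at pos -2, read 0 -> (B,0)->write 1,move L,goto C. Now: state=C, head=-3, tape[-4..1]=001010 (head:  ^)
Step 4: in state C at pos -3, read 0 -> (C,0)->write 0,move R,goto B. Now: state=B, head=-2, tape[-4..1]=001010 (head:   ^)
Step 5: in state B at pos -2, read 1 -> (B,1)->write 1,move R,goto A. Now: state=A, head=-1, tape[-4..1]=001010 (head:    ^)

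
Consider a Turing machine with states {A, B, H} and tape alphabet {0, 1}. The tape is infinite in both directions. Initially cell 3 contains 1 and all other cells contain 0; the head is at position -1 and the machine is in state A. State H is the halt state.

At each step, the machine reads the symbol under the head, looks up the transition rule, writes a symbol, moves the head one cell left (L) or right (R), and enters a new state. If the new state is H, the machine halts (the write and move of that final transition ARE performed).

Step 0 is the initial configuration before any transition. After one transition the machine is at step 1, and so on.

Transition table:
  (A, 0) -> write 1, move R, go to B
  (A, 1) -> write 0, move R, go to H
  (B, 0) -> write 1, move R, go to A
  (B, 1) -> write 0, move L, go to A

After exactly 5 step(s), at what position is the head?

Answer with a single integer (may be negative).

Answer: 4

Derivation:
Step 1: in state A at pos -1, read 0 -> (A,0)->write 1,move R,goto B. Now: state=B, head=0, tape[-2..4]=0100010 (head:   ^)
Step 2: in state B at pos 0, read 0 -> (B,0)->write 1,move R,goto A. Now: state=A, head=1, tape[-2..4]=0110010 (head:    ^)
Step 3: in state A at pos 1, read 0 -> (A,0)->write 1,move R,goto B. Now: state=B, head=2, tape[-2..4]=0111010 (head:     ^)
Step 4: in state B at pos 2, read 0 -> (B,0)->write 1,move R,goto A. Now: state=A, head=3, tape[-2..4]=0111110 (head:      ^)
Step 5: in state A at pos 3, read 1 -> (A,1)->write 0,move R,goto H. Now: state=H, head=4, tape[-2..5]=01111000 (head:       ^)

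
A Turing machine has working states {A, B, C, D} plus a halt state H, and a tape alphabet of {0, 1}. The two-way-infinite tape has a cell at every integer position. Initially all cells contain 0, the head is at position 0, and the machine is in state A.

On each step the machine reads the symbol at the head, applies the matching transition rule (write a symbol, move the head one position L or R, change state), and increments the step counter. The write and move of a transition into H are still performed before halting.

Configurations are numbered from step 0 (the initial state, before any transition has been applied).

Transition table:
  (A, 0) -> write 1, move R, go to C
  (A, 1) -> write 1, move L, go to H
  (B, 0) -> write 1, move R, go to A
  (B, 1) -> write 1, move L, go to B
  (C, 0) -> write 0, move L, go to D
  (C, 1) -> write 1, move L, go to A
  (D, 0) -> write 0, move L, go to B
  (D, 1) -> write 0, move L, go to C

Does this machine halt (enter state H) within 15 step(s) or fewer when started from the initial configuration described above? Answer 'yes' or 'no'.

Answer: yes

Derivation:
Step 1: in state A at pos 0, read 0 -> (A,0)->write 1,move R,goto C. Now: state=C, head=1, tape[-1..2]=0100 (head:   ^)
Step 2: in state C at pos 1, read 0 -> (C,0)->write 0,move L,goto D. Now: state=D, head=0, tape[-1..2]=0100 (head:  ^)
Step 3: in state D at pos 0, read 1 -> (D,1)->write 0,move L,goto C. Now: state=C, head=-1, tape[-2..2]=00000 (head:  ^)
Step 4: in state C at pos -1, read 0 -> (C,0)->write 0,move L,goto D. Now: state=D, head=-2, tape[-3..2]=000000 (head:  ^)
Step 5: in state D at pos -2, read 0 -> (D,0)->write 0,move L,goto B. Now: state=B, head=-3, tape[-4..2]=0000000 (head:  ^)
Step 6: in state B at pos -3, read 0 -> (B,0)->write 1,move R,goto A. Now: state=A, head=-2, tape[-4..2]=0100000 (head:   ^)
Step 7: in state A at pos -2, read 0 -> (A,0)->write 1,move R,goto C. Now: state=C, head=-1, tape[-4..2]=0110000 (head:    ^)
Step 8: in state C at pos -1, read 0 -> (C,0)->write 0,move L,goto D. Now: state=D, head=-2, tape[-4..2]=0110000 (head:   ^)
Step 9: in state D at pos -2, read 1 -> (D,1)->write 0,move L,goto C. Now: state=C, head=-3, tape[-4..2]=0100000 (head:  ^)
Step 10: in state C at pos -3, read 1 -> (C,1)->write 1,move L,goto A. Now: state=A, head=-4, tape[-5..2]=00100000 (head:  ^)
Step 11: in state A at pos -4, read 0 -> (A,0)->write 1,move R,goto C. Now: state=C, head=-3, tape[-5..2]=01100000 (head:   ^)
Step 12: in state C at pos -3, read 1 -> (C,1)->write 1,move L,goto A. Now: state=A, head=-4, tape[-5..2]=01100000 (head:  ^)
Step 13: in state A at pos -4, read 1 -> (A,1)->write 1,move L,goto H. Now: state=H, head=-5, tape[-6..2]=001100000 (head:  ^)
State H reached at step 13; 13 <= 15 -> yes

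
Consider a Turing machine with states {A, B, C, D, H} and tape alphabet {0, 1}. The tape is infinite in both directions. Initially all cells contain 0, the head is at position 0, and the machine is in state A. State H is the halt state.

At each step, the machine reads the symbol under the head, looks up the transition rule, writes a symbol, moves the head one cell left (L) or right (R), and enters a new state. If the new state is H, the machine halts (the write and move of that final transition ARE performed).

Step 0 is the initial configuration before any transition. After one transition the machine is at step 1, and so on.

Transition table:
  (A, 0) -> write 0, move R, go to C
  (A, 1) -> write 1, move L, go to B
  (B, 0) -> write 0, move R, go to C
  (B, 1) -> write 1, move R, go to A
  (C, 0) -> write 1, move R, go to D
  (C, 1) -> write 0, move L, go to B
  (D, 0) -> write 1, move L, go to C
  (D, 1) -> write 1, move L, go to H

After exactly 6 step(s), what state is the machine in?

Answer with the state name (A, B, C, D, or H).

Step 1: in state A at pos 0, read 0 -> (A,0)->write 0,move R,goto C. Now: state=C, head=1, tape[-1..2]=0000 (head:   ^)
Step 2: in state C at pos 1, read 0 -> (C,0)->write 1,move R,goto D. Now: state=D, head=2, tape[-1..3]=00100 (head:    ^)
Step 3: in state D at pos 2, read 0 -> (D,0)->write 1,move L,goto C. Now: state=C, head=1, tape[-1..3]=00110 (head:   ^)
Step 4: in state C at pos 1, read 1 -> (C,1)->write 0,move L,goto B. Now: state=B, head=0, tape[-1..3]=00010 (head:  ^)
Step 5: in state B at pos 0, read 0 -> (B,0)->write 0,move R,goto C. Now: state=C, head=1, tape[-1..3]=00010 (head:   ^)
Step 6: in state C at pos 1, read 0 -> (C,0)->write 1,move R,goto D. Now: state=D, head=2, tape[-1..3]=00110 (head:    ^)

Answer: D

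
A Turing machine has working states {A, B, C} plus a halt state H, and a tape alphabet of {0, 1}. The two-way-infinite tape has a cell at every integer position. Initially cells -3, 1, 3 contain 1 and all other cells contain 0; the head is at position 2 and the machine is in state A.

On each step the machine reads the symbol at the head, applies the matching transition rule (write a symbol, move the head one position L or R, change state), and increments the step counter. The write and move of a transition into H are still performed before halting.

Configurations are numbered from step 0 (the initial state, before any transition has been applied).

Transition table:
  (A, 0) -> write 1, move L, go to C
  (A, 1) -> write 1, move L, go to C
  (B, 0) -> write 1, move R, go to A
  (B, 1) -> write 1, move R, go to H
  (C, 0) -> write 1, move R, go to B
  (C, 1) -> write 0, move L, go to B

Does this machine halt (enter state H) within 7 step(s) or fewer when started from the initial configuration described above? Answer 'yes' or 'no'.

Step 1: in state A at pos 2, read 0 -> (A,0)->write 1,move L,goto C. Now: state=C, head=1, tape[-4..4]=010001110 (head:      ^)
Step 2: in state C at pos 1, read 1 -> (C,1)->write 0,move L,goto B. Now: state=B, head=0, tape[-4..4]=010000110 (head:     ^)
Step 3: in state B at pos 0, read 0 -> (B,0)->write 1,move R,goto A. Now: state=A, head=1, tape[-4..4]=010010110 (head:      ^)
Step 4: in state A at pos 1, read 0 -> (A,0)->write 1,move L,goto C. Now: state=C, head=0, tape[-4..4]=010011110 (head:     ^)
Step 5: in state C at pos 0, read 1 -> (C,1)->write 0,move L,goto B. Now: state=B, head=-1, tape[-4..4]=010001110 (head:    ^)
Step 6: in state B at pos -1, read 0 -> (B,0)->write 1,move R,goto A. Now: state=A, head=0, tape[-4..4]=010101110 (head:     ^)
Step 7: in state A at pos 0, read 0 -> (A,0)->write 1,move L,goto C. Now: state=C, head=-1, tape[-4..4]=010111110 (head:    ^)
After 7 step(s): state = C (not H) -> not halted within 7 -> no

Answer: no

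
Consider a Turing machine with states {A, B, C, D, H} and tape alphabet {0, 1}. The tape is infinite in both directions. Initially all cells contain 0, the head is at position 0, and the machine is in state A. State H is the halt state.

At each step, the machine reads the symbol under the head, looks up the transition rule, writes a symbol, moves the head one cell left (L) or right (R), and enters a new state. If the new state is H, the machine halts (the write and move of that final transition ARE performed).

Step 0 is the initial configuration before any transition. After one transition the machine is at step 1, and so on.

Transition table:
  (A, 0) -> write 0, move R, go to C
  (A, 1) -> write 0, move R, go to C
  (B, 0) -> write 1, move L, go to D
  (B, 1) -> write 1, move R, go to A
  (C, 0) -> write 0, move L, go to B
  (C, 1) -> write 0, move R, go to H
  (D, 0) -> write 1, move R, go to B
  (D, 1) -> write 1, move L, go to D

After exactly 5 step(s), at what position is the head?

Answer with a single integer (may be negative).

Step 1: in state A at pos 0, read 0 -> (A,0)->write 0,move R,goto C. Now: state=C, head=1, tape[-1..2]=0000 (head:   ^)
Step 2: in state C at pos 1, read 0 -> (C,0)->write 0,move L,goto B. Now: state=B, head=0, tape[-1..2]=0000 (head:  ^)
Step 3: in state B at pos 0, read 0 -> (B,0)->write 1,move L,goto D. Now: state=D, head=-1, tape[-2..2]=00100 (head:  ^)
Step 4: in state D at pos -1, read 0 -> (D,0)->write 1,move R,goto B. Now: state=B, head=0, tape[-2..2]=01100 (head:   ^)
Step 5: in state B at pos 0, read 1 -> (B,1)->write 1,move R,goto A. Now: state=A, head=1, tape[-2..2]=01100 (head:    ^)

Answer: 1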